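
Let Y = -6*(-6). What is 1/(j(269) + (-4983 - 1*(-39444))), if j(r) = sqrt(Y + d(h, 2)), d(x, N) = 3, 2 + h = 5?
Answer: 11487/395853494 - sqrt(39)/1187560482 ≈ 2.9013e-5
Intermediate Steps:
h = 3 (h = -2 + 5 = 3)
Y = 36
j(r) = sqrt(39) (j(r) = sqrt(36 + 3) = sqrt(39))
1/(j(269) + (-4983 - 1*(-39444))) = 1/(sqrt(39) + (-4983 - 1*(-39444))) = 1/(sqrt(39) + (-4983 + 39444)) = 1/(sqrt(39) + 34461) = 1/(34461 + sqrt(39))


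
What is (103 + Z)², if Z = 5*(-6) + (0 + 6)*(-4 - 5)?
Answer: 361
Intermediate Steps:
Z = -84 (Z = -30 + 6*(-9) = -30 - 54 = -84)
(103 + Z)² = (103 - 84)² = 19² = 361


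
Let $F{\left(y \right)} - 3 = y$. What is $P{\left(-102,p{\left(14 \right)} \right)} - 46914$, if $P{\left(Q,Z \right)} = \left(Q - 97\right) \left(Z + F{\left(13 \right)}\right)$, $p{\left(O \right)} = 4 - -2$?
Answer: $-51292$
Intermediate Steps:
$F{\left(y \right)} = 3 + y$
$p{\left(O \right)} = 6$ ($p{\left(O \right)} = 4 + 2 = 6$)
$P{\left(Q,Z \right)} = \left(-97 + Q\right) \left(16 + Z\right)$ ($P{\left(Q,Z \right)} = \left(Q - 97\right) \left(Z + \left(3 + 13\right)\right) = \left(-97 + Q\right) \left(Z + 16\right) = \left(-97 + Q\right) \left(16 + Z\right)$)
$P{\left(-102,p{\left(14 \right)} \right)} - 46914 = \left(-1552 - 582 + 16 \left(-102\right) - 612\right) - 46914 = \left(-1552 - 582 - 1632 - 612\right) - 46914 = -4378 - 46914 = -51292$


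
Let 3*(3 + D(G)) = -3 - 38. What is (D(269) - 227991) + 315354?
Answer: 262039/3 ≈ 87346.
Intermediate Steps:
D(G) = -50/3 (D(G) = -3 + (-3 - 38)/3 = -3 + (⅓)*(-41) = -3 - 41/3 = -50/3)
(D(269) - 227991) + 315354 = (-50/3 - 227991) + 315354 = -684023/3 + 315354 = 262039/3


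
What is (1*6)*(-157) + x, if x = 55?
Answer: -887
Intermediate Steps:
(1*6)*(-157) + x = (1*6)*(-157) + 55 = 6*(-157) + 55 = -942 + 55 = -887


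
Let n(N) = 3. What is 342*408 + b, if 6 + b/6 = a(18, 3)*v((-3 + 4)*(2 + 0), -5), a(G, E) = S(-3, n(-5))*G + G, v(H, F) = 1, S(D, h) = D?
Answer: 139284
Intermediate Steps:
a(G, E) = -2*G (a(G, E) = -3*G + G = -2*G)
b = -252 (b = -36 + 6*(-2*18*1) = -36 + 6*(-36*1) = -36 + 6*(-36) = -36 - 216 = -252)
342*408 + b = 342*408 - 252 = 139536 - 252 = 139284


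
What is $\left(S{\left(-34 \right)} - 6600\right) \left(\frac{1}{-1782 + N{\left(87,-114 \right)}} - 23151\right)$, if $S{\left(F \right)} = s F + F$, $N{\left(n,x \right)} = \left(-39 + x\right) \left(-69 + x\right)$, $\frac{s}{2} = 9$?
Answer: $\frac{4397958004436}{26217} \approx 1.6775 \cdot 10^{8}$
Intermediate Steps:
$s = 18$ ($s = 2 \cdot 9 = 18$)
$N{\left(n,x \right)} = \left(-69 + x\right) \left(-39 + x\right)$
$S{\left(F \right)} = 19 F$ ($S{\left(F \right)} = 18 F + F = 19 F$)
$\left(S{\left(-34 \right)} - 6600\right) \left(\frac{1}{-1782 + N{\left(87,-114 \right)}} - 23151\right) = \left(19 \left(-34\right) - 6600\right) \left(\frac{1}{-1782 + \left(2691 + \left(-114\right)^{2} - -12312\right)} - 23151\right) = \left(-646 - 6600\right) \left(\frac{1}{-1782 + \left(2691 + 12996 + 12312\right)} - 23151\right) = - 7246 \left(\frac{1}{-1782 + 27999} - 23151\right) = - 7246 \left(\frac{1}{26217} - 23151\right) = \left(-7246\right) \left(- \frac{606949766}{26217}\right) = \frac{4397958004436}{26217}$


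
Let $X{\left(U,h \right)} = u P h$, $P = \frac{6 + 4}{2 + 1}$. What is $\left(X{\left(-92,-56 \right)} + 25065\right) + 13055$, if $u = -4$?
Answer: $\frac{116600}{3} \approx 38867.0$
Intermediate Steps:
$P = \frac{10}{3} \approx 3.3333$
$X{\left(U,h \right)} = - \frac{40 h}{3}$ ($X{\left(U,h \right)} = \left(-4\right) \frac{10}{3} h = - \frac{40 h}{3}$)
$\left(X{\left(-92,-56 \right)} + 25065\right) + 13055 = \left(\left(- \frac{40}{3}\right) \left(-56\right) + 25065\right) + 13055 = \left(\frac{2240}{3} + 25065\right) + 13055 = \frac{77435}{3} + 13055 = \frac{116600}{3}$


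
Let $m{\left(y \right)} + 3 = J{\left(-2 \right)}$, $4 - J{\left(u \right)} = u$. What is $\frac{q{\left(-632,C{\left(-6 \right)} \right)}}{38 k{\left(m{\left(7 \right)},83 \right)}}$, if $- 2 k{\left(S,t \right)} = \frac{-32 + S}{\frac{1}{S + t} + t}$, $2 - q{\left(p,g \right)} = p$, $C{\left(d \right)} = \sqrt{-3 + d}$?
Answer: $\frac{2263063}{23693} \approx 95.516$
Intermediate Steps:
$J{\left(u \right)} = 4 - u$
$m{\left(y \right)} = 3$ ($m{\left(y \right)} = -3 + \left(4 - -2\right) = -3 + \left(4 + 2\right) = -3 + 6 = 3$)
$q{\left(p,g \right)} = 2 - p$
$k{\left(S,t \right)} = - \frac{-32 + S}{2 \left(t + \frac{1}{S + t}\right)}$ ($k{\left(S,t \right)} = - \frac{\left(-32 + S\right) \frac{1}{\frac{1}{S + t} + t}}{2} = - \frac{\left(-32 + S\right) \frac{1}{t + \frac{1}{S + t}}}{2} = - \frac{\frac{1}{t + \frac{1}{S + t}} \left(-32 + S\right)}{2} = - \frac{-32 + S}{2 \left(t + \frac{1}{S + t}\right)}$)
$\frac{q{\left(-632,C{\left(-6 \right)} \right)}}{38 k{\left(m{\left(7 \right)},83 \right)}} = \frac{2 - -632}{38 \frac{- 3^{2} + 32 \cdot 3 + 32 \cdot 83 - 3 \cdot 83}{2 \left(1 + 83^{2} + 3 \cdot 83\right)}} = \frac{2 + 632}{38 \frac{\left(-1\right) 9 + 96 + 2656 - 249}{2 \left(1 + 6889 + 249\right)}} = \frac{634}{38 \frac{-9 + 96 + 2656 - 249}{2 \cdot 7139}} = \frac{634}{38 \cdot \frac{1}{2} \cdot \frac{1}{7139} \cdot 2494} = \frac{634}{38 \cdot \frac{1247}{7139}} = \frac{634}{\frac{47386}{7139}} = 634 \cdot \frac{7139}{47386} = \frac{2263063}{23693}$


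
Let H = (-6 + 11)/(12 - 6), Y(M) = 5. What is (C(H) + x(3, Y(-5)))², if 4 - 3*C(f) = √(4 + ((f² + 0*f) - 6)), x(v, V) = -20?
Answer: (336 + I*√47)²/324 ≈ 348.3 + 14.219*I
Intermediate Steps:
H = ⅚ (H = 5/6 = 5*(⅙) = ⅚ ≈ 0.83333)
C(f) = 4/3 - √(-2 + f²)/3 (C(f) = 4/3 - √(4 + ((f² + 0*f) - 6))/3 = 4/3 - √(4 + ((f² + 0) - 6))/3 = 4/3 - √(4 + (f² - 6))/3 = 4/3 - √(4 + (-6 + f²))/3 = 4/3 - √(-2 + f²)/3)
(C(H) + x(3, Y(-5)))² = ((4/3 - √(-2 + (⅚)²)/3) - 20)² = ((4/3 - √(-2 + 25/36)/3) - 20)² = ((4/3 - I*√47/18) - 20)² = (-56/3 - I*√47/18)²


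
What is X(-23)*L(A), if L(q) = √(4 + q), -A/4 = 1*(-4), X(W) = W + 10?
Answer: -26*√5 ≈ -58.138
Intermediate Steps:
X(W) = 10 + W
A = 16 (A = -4*(-4) = 16)
X(-23)*L(A) = (10 - 23)*√(4 + 16) = -26*√5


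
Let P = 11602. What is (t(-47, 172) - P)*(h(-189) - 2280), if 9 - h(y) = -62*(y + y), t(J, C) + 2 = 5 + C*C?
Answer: -462340395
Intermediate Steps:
t(J, C) = 3 + C² (t(J, C) = -2 + (5 + C*C) = -2 + (5 + C²) = 3 + C²)
h(y) = 9 + 124*y (h(y) = 9 - (-62)*(y + y) = 9 - (-62)*2*y = 9 - (-124)*y = 9 + 124*y)
(t(-47, 172) - P)*(h(-189) - 2280) = ((3 + 172²) - 1*11602)*((9 + 124*(-189)) - 2280) = ((3 + 29584) - 11602)*((9 - 23436) - 2280) = (29587 - 11602)*(-23427 - 2280) = 17985*(-25707) = -462340395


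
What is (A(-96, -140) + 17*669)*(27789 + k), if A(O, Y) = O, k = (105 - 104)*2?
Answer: 313399107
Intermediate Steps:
k = 2 (k = 1*2 = 2)
(A(-96, -140) + 17*669)*(27789 + k) = (-96 + 17*669)*(27789 + 2) = (-96 + 11373)*27791 = 11277*27791 = 313399107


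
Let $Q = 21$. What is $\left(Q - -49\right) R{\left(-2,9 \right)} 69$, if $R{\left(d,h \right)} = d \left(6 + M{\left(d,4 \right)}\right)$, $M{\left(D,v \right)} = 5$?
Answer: $-106260$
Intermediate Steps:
$R{\left(d,h \right)} = 11 d$ ($R{\left(d,h \right)} = d \left(6 + 5\right) = d 11 = 11 d$)
$\left(Q - -49\right) R{\left(-2,9 \right)} 69 = \left(21 - -49\right) 11 \left(-2\right) 69 = \left(21 + 49\right) \left(-22\right) 69 = 70 \left(-22\right) 69 = \left(-1540\right) 69 = -106260$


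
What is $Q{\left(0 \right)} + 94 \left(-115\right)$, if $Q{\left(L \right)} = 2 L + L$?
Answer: $-10810$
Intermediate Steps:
$Q{\left(L \right)} = 3 L$
$Q{\left(0 \right)} + 94 \left(-115\right) = 3 \cdot 0 + 94 \left(-115\right) = 0 - 10810 = -10810$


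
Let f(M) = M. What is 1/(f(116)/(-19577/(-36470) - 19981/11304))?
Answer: -253704331/23910899040 ≈ -0.010610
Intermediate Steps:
1/(f(116)/(-19577/(-36470) - 19981/11304)) = 1/(116/(-19577/(-36470) - 19981/11304)) = 1/(116/(-19577*(-1/36470) - 19981*1/11304)) = 1/(116/(19577/36470 - 19981/11304)) = 1/(116/(-253704331/206128440)) = 1/(116*(-206128440/253704331)) = 1/(-23910899040/253704331) = -253704331/23910899040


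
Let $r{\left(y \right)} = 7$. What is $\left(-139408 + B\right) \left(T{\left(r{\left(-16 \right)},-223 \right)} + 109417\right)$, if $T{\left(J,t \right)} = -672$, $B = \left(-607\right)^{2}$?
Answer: $24907063545$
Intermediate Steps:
$B = 368449$
$\left(-139408 + B\right) \left(T{\left(r{\left(-16 \right)},-223 \right)} + 109417\right) = \left(-139408 + 368449\right) \left(-672 + 109417\right) = 229041 \cdot 108745 = 24907063545$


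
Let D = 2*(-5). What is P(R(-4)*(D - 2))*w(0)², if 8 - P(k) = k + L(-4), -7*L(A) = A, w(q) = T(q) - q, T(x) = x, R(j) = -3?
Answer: 0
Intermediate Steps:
D = -10
w(q) = 0 (w(q) = q - q = 0)
L(A) = -A/7
P(k) = 52/7 - k (P(k) = 8 - (k - ⅐*(-4)) = 8 - (k + 4/7) = 8 - (4/7 + k) = 8 + (-4/7 - k) = 52/7 - k)
P(R(-4)*(D - 2))*w(0)² = (52/7 - (-3)*(-10 - 2))*0² = (52/7 - (-3)*(-12))*0 = (52/7 - 1*36)*0 = (52/7 - 36)*0 = -200/7*0 = 0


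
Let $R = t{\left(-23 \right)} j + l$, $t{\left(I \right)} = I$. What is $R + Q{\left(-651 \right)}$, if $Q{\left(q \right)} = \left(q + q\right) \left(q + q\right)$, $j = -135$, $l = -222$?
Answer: $1698087$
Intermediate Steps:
$R = 2883$ ($R = \left(-23\right) \left(-135\right) - 222 = 3105 - 222 = 2883$)
$Q{\left(q \right)} = 4 q^{2}$ ($Q{\left(q \right)} = 2 q 2 q = 4 q^{2}$)
$R + Q{\left(-651 \right)} = 2883 + 4 \left(-651\right)^{2} = 2883 + 4 \cdot 423801 = 2883 + 1695204 = 1698087$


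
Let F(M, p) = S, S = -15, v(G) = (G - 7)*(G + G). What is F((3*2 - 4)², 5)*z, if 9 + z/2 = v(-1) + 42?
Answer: -1470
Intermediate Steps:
v(G) = 2*G*(-7 + G) (v(G) = (-7 + G)*(2*G) = 2*G*(-7 + G))
z = 98 (z = -18 + 2*(2*(-1)*(-7 - 1) + 42) = -18 + 2*(2*(-1)*(-8) + 42) = -18 + 2*(16 + 42) = -18 + 2*58 = -18 + 116 = 98)
F(M, p) = -15
F((3*2 - 4)², 5)*z = -15*98 = -1470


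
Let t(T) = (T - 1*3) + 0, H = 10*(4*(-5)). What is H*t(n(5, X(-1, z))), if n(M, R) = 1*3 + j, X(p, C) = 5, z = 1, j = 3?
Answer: -600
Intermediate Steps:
n(M, R) = 6 (n(M, R) = 1*3 + 3 = 3 + 3 = 6)
H = -200 (H = 10*(-20) = -200)
t(T) = -3 + T (t(T) = (T - 3) + 0 = (-3 + T) + 0 = -3 + T)
H*t(n(5, X(-1, z))) = -200*(-3 + 6) = -200*3 = -600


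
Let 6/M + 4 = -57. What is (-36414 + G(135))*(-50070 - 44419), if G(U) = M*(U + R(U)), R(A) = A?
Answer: 3443231826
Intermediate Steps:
M = -6/61 (M = 6/(-4 - 57) = 6/(-61) = 6*(-1/61) = -6/61 ≈ -0.098361)
G(U) = -12*U/61 (G(U) = -6*(U + U)/61 = -12*U/61)
(-36414 + G(135))*(-50070 - 44419) = (-36414 - 12/61*135)*(-50070 - 44419) = (-36414 - 1620/61)*(-94489) = -2222874/61*(-94489) = 3443231826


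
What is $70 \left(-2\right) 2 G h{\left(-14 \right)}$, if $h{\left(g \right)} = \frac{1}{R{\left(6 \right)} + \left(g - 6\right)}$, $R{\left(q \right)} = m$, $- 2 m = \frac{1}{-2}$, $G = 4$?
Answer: $\frac{4480}{79} \approx 56.709$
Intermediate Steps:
$m = \frac{1}{4}$ ($m = - \frac{1}{2 \left(-2\right)} = \left(- \frac{1}{2}\right) \left(- \frac{1}{2}\right) = \frac{1}{4} \approx 0.25$)
$R{\left(q \right)} = \frac{1}{4}$
$h{\left(g \right)} = \frac{1}{- \frac{23}{4} + g}$ ($h{\left(g \right)} = \frac{1}{\frac{1}{4} + \left(g - 6\right)} = \frac{1}{\frac{1}{4} + \left(-6 + g\right)} = \frac{1}{- \frac{23}{4} + g}$)
$70 \left(-2\right) 2 G h{\left(-14 \right)} = 70 \left(-2\right) 2 \cdot 4 \frac{4}{-23 + 4 \left(-14\right)} = 70 \left(\left(-4\right) 4\right) \frac{4}{-23 - 56} = 70 \left(-16\right) \frac{4}{-79} = - 1120 \cdot 4 \left(- \frac{1}{79}\right) = \left(-1120\right) \left(- \frac{4}{79}\right) = \frac{4480}{79}$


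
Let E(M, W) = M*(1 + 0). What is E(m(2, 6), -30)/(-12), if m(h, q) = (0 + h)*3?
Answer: -½ ≈ -0.50000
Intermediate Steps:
m(h, q) = 3*h (m(h, q) = h*3 = 3*h)
E(M, W) = M (E(M, W) = M*1 = M)
E(m(2, 6), -30)/(-12) = (3*2)/(-12) = 6*(-1/12) = -½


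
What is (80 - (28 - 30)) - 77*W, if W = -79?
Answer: 6165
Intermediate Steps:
(80 - (28 - 30)) - 77*W = (80 - (28 - 30)) - 77*(-79) = (80 - 1*(-2)) + 6083 = (80 + 2) + 6083 = 82 + 6083 = 6165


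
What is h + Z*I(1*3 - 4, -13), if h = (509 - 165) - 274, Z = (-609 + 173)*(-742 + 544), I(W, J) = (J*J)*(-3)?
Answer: -43768226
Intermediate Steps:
I(W, J) = -3*J² (I(W, J) = J²*(-3) = -3*J²)
Z = 86328 (Z = -436*(-198) = 86328)
h = 70 (h = 344 - 274 = 70)
h + Z*I(1*3 - 4, -13) = 70 + 86328*(-3*(-13)²) = 70 + 86328*(-3*169) = 70 + 86328*(-507) = 70 - 43768296 = -43768226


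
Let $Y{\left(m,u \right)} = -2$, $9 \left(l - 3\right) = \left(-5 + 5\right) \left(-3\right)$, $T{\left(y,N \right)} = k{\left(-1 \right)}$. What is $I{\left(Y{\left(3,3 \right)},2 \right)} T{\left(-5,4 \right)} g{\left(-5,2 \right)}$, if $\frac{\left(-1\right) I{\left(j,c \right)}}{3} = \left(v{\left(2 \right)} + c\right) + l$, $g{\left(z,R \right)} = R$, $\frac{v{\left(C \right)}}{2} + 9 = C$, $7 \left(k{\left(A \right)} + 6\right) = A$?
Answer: $- \frac{2322}{7} \approx -331.71$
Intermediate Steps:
$k{\left(A \right)} = -6 + \frac{A}{7}$
$T{\left(y,N \right)} = - \frac{43}{7}$ ($T{\left(y,N \right)} = -6 + \frac{1}{7} \left(-1\right) = -6 - \frac{1}{7} = - \frac{43}{7}$)
$v{\left(C \right)} = -18 + 2 C$
$l = 3$ ($l = 3 + \frac{\left(-5 + 5\right) \left(-3\right)}{9} = 3 + \frac{0 \left(-3\right)}{9} = 3 + \frac{1}{9} \cdot 0 = 3 + 0 = 3$)
$I{\left(j,c \right)} = 33 - 3 c$ ($I{\left(j,c \right)} = - 3 \left(\left(\left(-18 + 2 \cdot 2\right) + c\right) + 3\right) = - 3 \left(\left(\left(-18 + 4\right) + c\right) + 3\right) = - 3 \left(\left(-14 + c\right) + 3\right) = - 3 \left(-11 + c\right) = 33 - 3 c$)
$I{\left(Y{\left(3,3 \right)},2 \right)} T{\left(-5,4 \right)} g{\left(-5,2 \right)} = \left(33 - 6\right) \left(- \frac{43}{7}\right) 2 = 27 \left(- \frac{43}{7}\right) 2 = \left(- \frac{1161}{7}\right) 2 = - \frac{2322}{7}$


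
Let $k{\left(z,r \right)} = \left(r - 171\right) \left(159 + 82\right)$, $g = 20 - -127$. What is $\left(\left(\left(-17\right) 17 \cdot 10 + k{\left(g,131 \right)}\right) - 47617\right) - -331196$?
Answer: $271049$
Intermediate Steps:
$g = 147$ ($g = 20 + 127 = 147$)
$k{\left(z,r \right)} = -41211 + 241 r$ ($k{\left(z,r \right)} = \left(-171 + r\right) 241 = -41211 + 241 r$)
$\left(\left(\left(-17\right) 17 \cdot 10 + k{\left(g,131 \right)}\right) - 47617\right) - -331196 = \left(\left(\left(-17\right) 17 \cdot 10 + \left(-41211 + 241 \cdot 131\right)\right) - 47617\right) - -331196 = \left(\left(\left(-289\right) 10 + \left(-41211 + 31571\right)\right) - 47617\right) + 331196 = \left(\left(-2890 - 9640\right) - 47617\right) + 331196 = \left(-12530 - 47617\right) + 331196 = -60147 + 331196 = 271049$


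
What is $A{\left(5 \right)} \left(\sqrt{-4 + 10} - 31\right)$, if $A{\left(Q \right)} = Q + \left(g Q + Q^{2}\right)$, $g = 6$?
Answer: $-1860 + 60 \sqrt{6} \approx -1713.0$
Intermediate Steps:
$A{\left(Q \right)} = Q^{2} + 7 Q$ ($A{\left(Q \right)} = Q + \left(6 Q + Q^{2}\right) = Q + \left(Q^{2} + 6 Q\right) = Q^{2} + 7 Q$)
$A{\left(5 \right)} \left(\sqrt{-4 + 10} - 31\right) = 5 \left(7 + 5\right) \left(\sqrt{-4 + 10} - 31\right) = 5 \cdot 12 \left(\sqrt{6} - 31\right) = 60 \left(-31 + \sqrt{6}\right) = -1860 + 60 \sqrt{6}$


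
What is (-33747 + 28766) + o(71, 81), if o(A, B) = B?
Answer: -4900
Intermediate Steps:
(-33747 + 28766) + o(71, 81) = (-33747 + 28766) + 81 = -4981 + 81 = -4900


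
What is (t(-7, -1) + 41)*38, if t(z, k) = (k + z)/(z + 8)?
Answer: 1254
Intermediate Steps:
t(z, k) = (k + z)/(8 + z)
(t(-7, -1) + 41)*38 = ((-1 - 7)/(8 - 7) + 41)*38 = (-8/1 + 41)*38 = (1*(-8) + 41)*38 = (-8 + 41)*38 = 33*38 = 1254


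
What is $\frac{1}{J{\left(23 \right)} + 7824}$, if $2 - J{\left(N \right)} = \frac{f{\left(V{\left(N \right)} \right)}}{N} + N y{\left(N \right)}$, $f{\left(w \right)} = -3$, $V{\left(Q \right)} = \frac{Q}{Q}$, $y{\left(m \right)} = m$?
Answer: $\frac{23}{167834} \approx 0.00013704$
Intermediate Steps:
$V{\left(Q \right)} = 1$
$J{\left(N \right)} = 2 - N^{2} + \frac{3}{N}$ ($J{\left(N \right)} = 2 - \left(- \frac{3}{N} + N N\right) = 2 - \left(- \frac{3}{N} + N^{2}\right) = 2 - \left(N^{2} - \frac{3}{N}\right) = 2 - N^{2} + \frac{3}{N}$)
$\frac{1}{J{\left(23 \right)} + 7824} = \frac{1}{\left(2 - 23^{2} + \frac{3}{23}\right) + 7824} = \frac{1}{\left(2 - 529 + 3 \cdot \frac{1}{23}\right) + 7824} = \frac{1}{\left(2 - 529 + \frac{3}{23}\right) + 7824} = \frac{1}{- \frac{12118}{23} + 7824} = \frac{1}{\frac{167834}{23}} = \frac{23}{167834}$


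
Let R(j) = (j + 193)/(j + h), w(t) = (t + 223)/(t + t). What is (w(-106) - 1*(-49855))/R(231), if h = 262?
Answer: 5210587499/89888 ≈ 57968.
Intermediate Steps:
w(t) = (223 + t)/(2*t) (w(t) = (223 + t)/((2*t)) = (223 + t)*(1/(2*t)) = (223 + t)/(2*t))
R(j) = (193 + j)/(262 + j) (R(j) = (j + 193)/(j + 262) = (193 + j)/(262 + j))
(w(-106) - 1*(-49855))/R(231) = ((½)*(223 - 106)/(-106) - 1*(-49855))/(((193 + 231)/(262 + 231))) = ((½)*(-1/106)*117 + 49855)/((424/493)) = (-117/212 + 49855)/(((1/493)*424)) = 10569143/(212*(424/493)) = (10569143/212)*(493/424) = 5210587499/89888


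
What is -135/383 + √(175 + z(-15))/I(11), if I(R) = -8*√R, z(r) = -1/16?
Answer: -135/383 - 3*√3421/352 ≈ -0.85097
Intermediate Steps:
z(r) = -1/16 (z(r) = -1*1/16 = -1/16)
-135/383 + √(175 + z(-15))/I(11) = -135/383 + √(175 - 1/16)/((-8*√11)) = -135*1/383 + √(2799/16)*(-√11/88) = -135/383 + (3*√311/4)*(-√11/88) = -135/383 - 3*√3421/352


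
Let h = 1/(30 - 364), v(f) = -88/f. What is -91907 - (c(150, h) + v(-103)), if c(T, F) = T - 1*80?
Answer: -9473719/103 ≈ -91978.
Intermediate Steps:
h = -1/334 (h = 1/(-334) = -1/334 ≈ -0.0029940)
c(T, F) = -80 + T (c(T, F) = T - 80 = -80 + T)
-91907 - (c(150, h) + v(-103)) = -91907 - ((-80 + 150) - 88/(-103)) = -91907 - (70 - 88*(-1/103)) = -91907 - (70 + 88/103) = -91907 - 1*7298/103 = -91907 - 7298/103 = -9473719/103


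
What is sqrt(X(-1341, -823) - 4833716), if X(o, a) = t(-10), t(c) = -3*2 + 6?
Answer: 2*I*sqrt(1208429) ≈ 2198.6*I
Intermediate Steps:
t(c) = 0 (t(c) = -6 + 6 = 0)
X(o, a) = 0
sqrt(X(-1341, -823) - 4833716) = sqrt(0 - 4833716) = sqrt(-4833716) = 2*I*sqrt(1208429)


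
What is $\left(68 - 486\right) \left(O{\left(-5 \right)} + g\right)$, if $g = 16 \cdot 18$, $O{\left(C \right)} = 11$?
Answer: $-124982$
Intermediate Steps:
$g = 288$
$\left(68 - 486\right) \left(O{\left(-5 \right)} + g\right) = \left(68 - 486\right) \left(11 + 288\right) = \left(-418\right) 299 = -124982$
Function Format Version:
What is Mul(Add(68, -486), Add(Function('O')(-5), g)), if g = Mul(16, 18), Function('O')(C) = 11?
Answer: -124982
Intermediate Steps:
g = 288
Mul(Add(68, -486), Add(Function('O')(-5), g)) = Mul(Add(68, -486), Add(11, 288)) = Mul(-418, 299) = -124982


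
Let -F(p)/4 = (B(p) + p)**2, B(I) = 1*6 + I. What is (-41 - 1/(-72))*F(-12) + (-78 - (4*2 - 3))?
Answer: 53035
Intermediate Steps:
B(I) = 6 + I
F(p) = -4*(6 + 2*p)**2 (F(p) = -4*((6 + p) + p)**2 = -4*(6 + 2*p)**2)
(-41 - 1/(-72))*F(-12) + (-78 - (4*2 - 3)) = (-41 - 1/(-72))*(-16*(3 - 12)**2) + (-78 - (4*2 - 3)) = (-41 - 1*(-1/72))*(-16*(-9)**2) + (-78 - (8 - 3)) = (-41 + 1/72)*(-16*81) + (-78 - 1*5) = -2951/72*(-1296) + (-78 - 5) = 53118 - 83 = 53035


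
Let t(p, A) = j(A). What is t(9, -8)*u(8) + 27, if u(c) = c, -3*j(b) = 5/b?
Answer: 86/3 ≈ 28.667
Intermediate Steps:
j(b) = -5/(3*b)
t(p, A) = -5/(3*A)
t(9, -8)*u(8) + 27 = -5/3/(-8)*8 + 27 = -5/3*(-⅛)*8 + 27 = (5/24)*8 + 27 = 5/3 + 27 = 86/3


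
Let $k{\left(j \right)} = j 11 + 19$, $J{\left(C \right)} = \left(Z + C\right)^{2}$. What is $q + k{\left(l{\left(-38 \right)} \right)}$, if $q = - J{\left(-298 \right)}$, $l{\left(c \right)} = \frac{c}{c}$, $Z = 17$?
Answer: $-78931$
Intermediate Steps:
$l{\left(c \right)} = 1$
$J{\left(C \right)} = \left(17 + C\right)^{2}$
$q = -78961$ ($q = - \left(17 - 298\right)^{2} = - \left(-281\right)^{2} = \left(-1\right) 78961 = -78961$)
$k{\left(j \right)} = 19 + 11 j$ ($k{\left(j \right)} = 11 j + 19 = 19 + 11 j$)
$q + k{\left(l{\left(-38 \right)} \right)} = -78961 + \left(19 + 11 \cdot 1\right) = -78961 + \left(19 + 11\right) = -78961 + 30 = -78931$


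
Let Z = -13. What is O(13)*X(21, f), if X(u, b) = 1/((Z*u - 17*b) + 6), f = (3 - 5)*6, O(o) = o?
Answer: -13/63 ≈ -0.20635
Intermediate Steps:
f = -12 (f = -2*6 = -12)
X(u, b) = 1/(6 - 17*b - 13*u) (X(u, b) = 1/((-13*u - 17*b) + 6) = 1/((-17*b - 13*u) + 6) = 1/(6 - 17*b - 13*u))
O(13)*X(21, f) = 13*(-1/(-6 + 13*21 + 17*(-12))) = 13*(-1/(-6 + 273 - 204)) = 13*(-1/63) = -13/63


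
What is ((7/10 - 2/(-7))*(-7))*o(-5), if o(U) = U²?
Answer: -345/2 ≈ -172.50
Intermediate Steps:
((7/10 - 2/(-7))*(-7))*o(-5) = ((7/10 - 2/(-7))*(-7))*(-5)² = ((7*(⅒) - 2*(-⅐))*(-7))*25 = ((7/10 + 2/7)*(-7))*25 = ((69/70)*(-7))*25 = -69/10*25 = -345/2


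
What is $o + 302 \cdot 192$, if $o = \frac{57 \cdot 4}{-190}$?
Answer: $\frac{289914}{5} \approx 57983.0$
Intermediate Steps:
$o = - \frac{6}{5}$ ($o = 228 \left(- \frac{1}{190}\right) = - \frac{6}{5} \approx -1.2$)
$o + 302 \cdot 192 = - \frac{6}{5} + 302 \cdot 192 = - \frac{6}{5} + 57984 = \frac{289914}{5}$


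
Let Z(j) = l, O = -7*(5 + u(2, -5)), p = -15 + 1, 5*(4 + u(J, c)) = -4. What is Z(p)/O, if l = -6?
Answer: 30/7 ≈ 4.2857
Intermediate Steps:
u(J, c) = -24/5 (u(J, c) = -4 + (1/5)*(-4) = -4 - 4/5 = -24/5)
p = -14
O = -7/5 (O = -7*(5 - 24/5) = -7*1/5 = -7/5 ≈ -1.4000)
Z(j) = -6
Z(p)/O = -6/(-7/5) = -6*(-5/7) = 30/7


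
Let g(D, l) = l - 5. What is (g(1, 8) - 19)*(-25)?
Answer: 400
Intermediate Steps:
g(D, l) = -5 + l
(g(1, 8) - 19)*(-25) = ((-5 + 8) - 19)*(-25) = (3 - 19)*(-25) = -16*(-25) = 400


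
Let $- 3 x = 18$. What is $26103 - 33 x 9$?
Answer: $27885$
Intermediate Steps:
$x = -6$ ($x = \left(- \frac{1}{3}\right) 18 = -6$)
$26103 - 33 x 9 = 26103 - 33 \left(-6\right) 9 = 26103 - \left(-198\right) 9 = 26103 - -1782 = 26103 + 1782 = 27885$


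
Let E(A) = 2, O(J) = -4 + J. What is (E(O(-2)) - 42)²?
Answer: 1600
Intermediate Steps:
(E(O(-2)) - 42)² = (2 - 42)² = (-40)² = 1600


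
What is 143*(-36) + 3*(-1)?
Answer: -5151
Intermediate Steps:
143*(-36) + 3*(-1) = -5148 - 3 = -5151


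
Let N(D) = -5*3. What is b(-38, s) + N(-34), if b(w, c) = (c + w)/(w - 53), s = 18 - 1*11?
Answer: -1334/91 ≈ -14.659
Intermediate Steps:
s = 7 (s = 18 - 11 = 7)
b(w, c) = (c + w)/(-53 + w)
N(D) = -15
b(-38, s) + N(-34) = (7 - 38)/(-53 - 38) - 15 = -31/(-91) - 15 = -1/91*(-31) - 15 = 31/91 - 15 = -1334/91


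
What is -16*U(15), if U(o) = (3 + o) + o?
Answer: -528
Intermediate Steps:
U(o) = 3 + 2*o
-16*U(15) = -16*(3 + 2*15) = -16*(3 + 30) = -16*33 = -528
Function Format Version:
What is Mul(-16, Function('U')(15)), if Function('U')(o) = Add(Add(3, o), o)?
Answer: -528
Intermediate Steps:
Function('U')(o) = Add(3, Mul(2, o))
Mul(-16, Function('U')(15)) = Mul(-16, Add(3, Mul(2, 15))) = Mul(-16, Add(3, 30)) = Mul(-16, 33) = -528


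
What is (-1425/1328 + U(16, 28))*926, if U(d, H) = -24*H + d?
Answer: -404010559/664 ≈ -6.0845e+5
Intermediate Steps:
U(d, H) = d - 24*H
(-1425/1328 + U(16, 28))*926 = (-1425/1328 + (16 - 24*28))*926 = (-1425*1/1328 + (16 - 672))*926 = (-1425/1328 - 656)*926 = -872593/1328*926 = -404010559/664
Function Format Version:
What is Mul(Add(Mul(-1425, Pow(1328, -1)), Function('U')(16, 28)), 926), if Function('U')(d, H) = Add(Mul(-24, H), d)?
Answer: Rational(-404010559, 664) ≈ -6.0845e+5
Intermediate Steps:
Function('U')(d, H) = Add(d, Mul(-24, H))
Mul(Add(Mul(-1425, Pow(1328, -1)), Function('U')(16, 28)), 926) = Mul(Add(Mul(-1425, Pow(1328, -1)), Add(16, Mul(-24, 28))), 926) = Mul(Add(Mul(-1425, Rational(1, 1328)), Add(16, -672)), 926) = Mul(Add(Rational(-1425, 1328), -656), 926) = Mul(Rational(-872593, 1328), 926) = Rational(-404010559, 664)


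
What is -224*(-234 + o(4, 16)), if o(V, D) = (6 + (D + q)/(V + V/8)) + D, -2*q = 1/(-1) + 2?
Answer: 420448/9 ≈ 46716.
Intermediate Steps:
q = -½ (q = -(1/(-1) + 2)/2 = -(1*(-1) + 2)/2 = -(-1 + 2)/2 = -½*1 = -½ ≈ -0.50000)
o(V, D) = 6 + D + 8*(-½ + D)/(9*V) (o(V, D) = (6 + (D - ½)/(V + V/8)) + D = (6 + (-½ + D)/(V + V*(⅛))) + D = (6 + (-½ + D)/(V + V/8)) + D = (6 + (-½ + D)/((9*V/8))) + D = (6 + (-½ + D)*(8/(9*V))) + D = (6 + 8*(-½ + D)/(9*V)) + D = 6 + D + 8*(-½ + D)/(9*V))
-224*(-234 + o(4, 16)) = -224*(-234 + (⅑)*(-4 + 8*16 + 9*4*(6 + 16))/4) = -224*(-234 + (⅑)*(¼)*(-4 + 128 + 9*4*22)) = -224*(-234 + (⅑)*(¼)*(-4 + 128 + 792)) = -224*(-234 + (⅑)*(¼)*916) = -224*(-234 + 229/9) = -224*(-1877/9) = 420448/9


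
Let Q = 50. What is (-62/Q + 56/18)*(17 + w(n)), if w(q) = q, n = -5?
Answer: 1684/75 ≈ 22.453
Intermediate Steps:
(-62/Q + 56/18)*(17 + w(n)) = (-62/50 + 56/18)*(17 - 5) = (-62*1/50 + 56*(1/18))*12 = (-31/25 + 28/9)*12 = (421/225)*12 = 1684/75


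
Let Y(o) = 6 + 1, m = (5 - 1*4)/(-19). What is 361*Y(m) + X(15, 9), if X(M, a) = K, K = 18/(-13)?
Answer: 32833/13 ≈ 2525.6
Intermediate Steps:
K = -18/13 (K = 18*(-1/13) = -18/13 ≈ -1.3846)
X(M, a) = -18/13
m = -1/19 (m = (5 - 4)*(-1/19) = 1*(-1/19) = -1/19 ≈ -0.052632)
Y(o) = 7
361*Y(m) + X(15, 9) = 361*7 - 18/13 = 2527 - 18/13 = 32833/13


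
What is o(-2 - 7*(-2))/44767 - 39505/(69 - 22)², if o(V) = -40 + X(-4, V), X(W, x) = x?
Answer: -1768582187/98890303 ≈ -17.884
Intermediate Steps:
o(V) = -40 + V
o(-2 - 7*(-2))/44767 - 39505/(69 - 22)² = (-40 + (-2 - 7*(-2)))/44767 - 39505/(69 - 22)² = (-40 + (-2 + 14))*(1/44767) - 39505/(47²) = (-40 + 12)*(1/44767) - 39505/2209 = -28*1/44767 - 39505*1/2209 = -28/44767 - 39505/2209 = -1768582187/98890303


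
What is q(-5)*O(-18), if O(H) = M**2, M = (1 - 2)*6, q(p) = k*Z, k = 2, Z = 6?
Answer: 432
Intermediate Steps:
q(p) = 12 (q(p) = 2*6 = 12)
M = -6 (M = -1*6 = -6)
O(H) = 36 (O(H) = (-6)**2 = 36)
q(-5)*O(-18) = 12*36 = 432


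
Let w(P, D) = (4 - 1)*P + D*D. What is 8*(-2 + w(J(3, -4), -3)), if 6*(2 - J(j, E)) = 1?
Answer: 100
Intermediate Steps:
J(j, E) = 11/6 (J(j, E) = 2 - ⅙*1 = 2 - ⅙ = 11/6)
w(P, D) = D² + 3*P (w(P, D) = 3*P + D² = D² + 3*P)
8*(-2 + w(J(3, -4), -3)) = 8*(-2 + ((-3)² + 3*(11/6))) = 8*(-2 + (9 + 11/2)) = 8*(-2 + 29/2) = 8*(25/2) = 100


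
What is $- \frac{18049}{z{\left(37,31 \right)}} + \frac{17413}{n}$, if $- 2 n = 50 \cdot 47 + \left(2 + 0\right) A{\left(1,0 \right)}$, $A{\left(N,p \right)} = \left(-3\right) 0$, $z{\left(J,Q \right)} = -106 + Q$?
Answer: $\frac{796064}{3525} \approx 225.83$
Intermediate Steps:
$A{\left(N,p \right)} = 0$
$n = -1175$ ($n = - \frac{50 \cdot 47 + \left(2 + 0\right) 0}{2} = - \frac{2350 + 2 \cdot 0}{2} = - \frac{2350 + 0}{2} = \left(- \frac{1}{2}\right) 2350 = -1175$)
$- \frac{18049}{z{\left(37,31 \right)}} + \frac{17413}{n} = - \frac{18049}{-106 + 31} + \frac{17413}{-1175} = - \frac{18049}{-75} + 17413 \left(- \frac{1}{1175}\right) = \left(-18049\right) \left(- \frac{1}{75}\right) - \frac{17413}{1175} = \frac{18049}{75} - \frac{17413}{1175} = \frac{796064}{3525}$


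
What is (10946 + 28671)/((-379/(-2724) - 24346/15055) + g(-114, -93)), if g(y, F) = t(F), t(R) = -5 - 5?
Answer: -1624686038940/470710859 ≈ -3451.6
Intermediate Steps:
t(R) = -10
g(y, F) = -10
(10946 + 28671)/((-379/(-2724) - 24346/15055) + g(-114, -93)) = (10946 + 28671)/((-379/(-2724) - 24346/15055) - 10) = 39617/((-379*(-1/2724) - 24346*1/15055) - 10) = 39617/((379/2724 - 24346/15055) - 10) = 39617/(-60612659/41009820 - 10) = 39617/(-470710859/41009820) = 39617*(-41009820/470710859) = -1624686038940/470710859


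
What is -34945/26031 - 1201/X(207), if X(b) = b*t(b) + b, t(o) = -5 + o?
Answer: -499895692/364616217 ≈ -1.3710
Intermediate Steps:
X(b) = b + b*(-5 + b) (X(b) = b*(-5 + b) + b = b + b*(-5 + b))
-34945/26031 - 1201/X(207) = -34945/26031 - 1201*1/(207*(-4 + 207)) = -34945*1/26031 - 1201/(207*203) = -34945/26031 - 1201/42021 = -499895692/364616217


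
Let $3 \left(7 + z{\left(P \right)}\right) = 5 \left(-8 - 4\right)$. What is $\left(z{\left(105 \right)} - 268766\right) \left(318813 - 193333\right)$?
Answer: $-33728145640$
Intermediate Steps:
$z{\left(P \right)} = -27$ ($z{\left(P \right)} = -7 + \frac{5 \left(-8 - 4\right)}{3} = -7 + \frac{5 \left(-12\right)}{3} = -7 + \frac{1}{3} \left(-60\right) = -7 - 20 = -27$)
$\left(z{\left(105 \right)} - 268766\right) \left(318813 - 193333\right) = \left(-27 - 268766\right) \left(318813 - 193333\right) = \left(-268793\right) 125480 = -33728145640$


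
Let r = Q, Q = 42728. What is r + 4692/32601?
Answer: 464326740/10867 ≈ 42728.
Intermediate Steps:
r = 42728
r + 4692/32601 = 42728 + 4692/32601 = 42728 + 4692*(1/32601) = 42728 + 1564/10867 = 464326740/10867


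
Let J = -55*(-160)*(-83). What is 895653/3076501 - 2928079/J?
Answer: 878402083889/204279666400 ≈ 4.3000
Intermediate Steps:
J = -730400 (J = 8800*(-83) = -730400)
895653/3076501 - 2928079/J = 895653/3076501 - 2928079/(-730400) = 895653*(1/3076501) - 2928079*(-1/730400) = 895653/3076501 + 266189/66400 = 878402083889/204279666400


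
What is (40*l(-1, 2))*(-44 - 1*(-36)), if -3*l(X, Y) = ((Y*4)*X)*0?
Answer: 0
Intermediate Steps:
l(X, Y) = 0 (l(X, Y) = -(Y*4)*X*0/3 = -(4*Y)*X*0/3 = -4*X*Y*0/3 = -1/3*0 = 0)
(40*l(-1, 2))*(-44 - 1*(-36)) = (40*0)*(-44 - 1*(-36)) = 0*(-44 + 36) = 0*(-8) = 0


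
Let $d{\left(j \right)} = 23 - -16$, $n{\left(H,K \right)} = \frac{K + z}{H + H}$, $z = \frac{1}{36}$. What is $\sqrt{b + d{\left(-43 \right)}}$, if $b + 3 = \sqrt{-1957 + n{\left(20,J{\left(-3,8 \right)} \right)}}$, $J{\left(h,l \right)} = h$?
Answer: $\frac{\sqrt{129600 + 30 i \sqrt{28181870}}}{60} \approx 6.8204 + 3.2431 i$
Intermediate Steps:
$z = \frac{1}{36} \approx 0.027778$
$n{\left(H,K \right)} = \frac{\frac{1}{36} + K}{2 H}$ ($n{\left(H,K \right)} = \frac{K + \frac{1}{36}}{H + H} = \frac{\frac{1}{36} + K}{2 H}$)
$d{\left(j \right)} = 39$ ($d{\left(j \right)} = 23 + 16 = 39$)
$b = -3 + \frac{i \sqrt{28181870}}{120}$ ($b = -3 + \sqrt{-1957 + \frac{1 + 36 \left(-3\right)}{72 \cdot 20}} = -3 + \sqrt{-1957 + \frac{1}{72} \cdot \frac{1}{20} \left(1 - 108\right)} = -3 + \sqrt{-1957 + \frac{1}{72} \cdot \frac{1}{20} \left(-107\right)} = -3 + \sqrt{-1957 - \frac{107}{1440}} = -3 + \sqrt{- \frac{2818187}{1440}} = -3 + \frac{i \sqrt{28181870}}{120} \approx -3.0 + 44.239 i$)
$\sqrt{b + d{\left(-43 \right)}} = \sqrt{\left(-3 + \frac{i \sqrt{28181870}}{120}\right) + 39} = \sqrt{36 + \frac{i \sqrt{28181870}}{120}}$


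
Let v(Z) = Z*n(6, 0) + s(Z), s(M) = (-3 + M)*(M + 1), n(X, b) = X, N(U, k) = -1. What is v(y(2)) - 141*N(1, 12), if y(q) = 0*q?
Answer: 138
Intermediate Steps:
s(M) = (1 + M)*(-3 + M) (s(M) = (-3 + M)*(1 + M) = (1 + M)*(-3 + M))
y(q) = 0
v(Z) = -3 + Z² + 4*Z (v(Z) = Z*6 + (-3 + Z² - 2*Z) = 6*Z + (-3 + Z² - 2*Z) = -3 + Z² + 4*Z)
v(y(2)) - 141*N(1, 12) = (-3 + 0² + 4*0) - 141*(-1) = (-3 + 0 + 0) + 141 = -3 + 141 = 138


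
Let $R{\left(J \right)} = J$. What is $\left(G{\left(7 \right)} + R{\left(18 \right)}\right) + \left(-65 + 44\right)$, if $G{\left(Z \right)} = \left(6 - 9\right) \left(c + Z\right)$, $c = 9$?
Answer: $-51$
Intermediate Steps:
$G{\left(Z \right)} = -27 - 3 Z$ ($G{\left(Z \right)} = \left(6 - 9\right) \left(9 + Z\right) = - 3 \left(9 + Z\right) = -27 - 3 Z$)
$\left(G{\left(7 \right)} + R{\left(18 \right)}\right) + \left(-65 + 44\right) = \left(\left(-27 - 21\right) + 18\right) + \left(-65 + 44\right) = \left(\left(-27 - 21\right) + 18\right) - 21 = \left(-48 + 18\right) - 21 = -30 - 21 = -51$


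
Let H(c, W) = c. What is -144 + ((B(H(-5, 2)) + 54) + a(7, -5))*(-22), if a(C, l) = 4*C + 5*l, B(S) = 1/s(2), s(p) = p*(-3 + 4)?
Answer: -1409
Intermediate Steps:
s(p) = p (s(p) = p*1 = p)
B(S) = 1/2
-144 + ((B(H(-5, 2)) + 54) + a(7, -5))*(-22) = -144 + ((1/2 + 54) + (4*7 + 5*(-5)))*(-22) = -144 + (109/2 + (28 - 25))*(-22) = -144 + (109/2 + 3)*(-22) = -144 + (115/2)*(-22) = -144 - 1265 = -1409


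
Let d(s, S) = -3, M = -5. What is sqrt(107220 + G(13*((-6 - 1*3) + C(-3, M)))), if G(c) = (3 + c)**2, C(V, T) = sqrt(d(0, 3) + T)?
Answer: 2*sqrt(29716 - 1482*I*sqrt(2)) ≈ 344.98 - 12.151*I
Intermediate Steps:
C(V, T) = sqrt(-3 + T)
sqrt(107220 + G(13*((-6 - 1*3) + C(-3, M)))) = sqrt(107220 + (3 + 13*((-6 - 1*3) + sqrt(-3 - 5)))**2) = sqrt(107220 + (3 + 13*((-6 - 3) + sqrt(-8)))**2) = sqrt(107220 + (3 + 13*(-9 + 2*I*sqrt(2)))**2) = sqrt(107220 + (3 + (-117 + 26*I*sqrt(2)))**2) = sqrt(107220 + (-114 + 26*I*sqrt(2))**2)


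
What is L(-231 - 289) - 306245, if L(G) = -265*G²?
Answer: -71962245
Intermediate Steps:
L(-231 - 289) - 306245 = -265*(-231 - 289)² - 306245 = -265*(-520)² - 306245 = -265*270400 - 306245 = -71656000 - 306245 = -71962245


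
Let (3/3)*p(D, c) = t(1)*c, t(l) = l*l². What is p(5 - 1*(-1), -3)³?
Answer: -27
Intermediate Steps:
t(l) = l³
p(D, c) = c (p(D, c) = 1³*c = 1*c = c)
p(5 - 1*(-1), -3)³ = (-3)³ = -27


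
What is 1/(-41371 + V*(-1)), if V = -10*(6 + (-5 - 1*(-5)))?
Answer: -1/41311 ≈ -2.4207e-5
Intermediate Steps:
V = -60 (V = -10*(6 + (-5 + 5)) = -10*(6 + 0) = -10*6 = -60)
1/(-41371 + V*(-1)) = 1/(-41371 - 60*(-1)) = 1/(-41371 + 60) = 1/(-41311) = -1/41311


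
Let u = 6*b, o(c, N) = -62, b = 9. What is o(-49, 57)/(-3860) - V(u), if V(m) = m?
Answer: -104189/1930 ≈ -53.984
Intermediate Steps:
u = 54 (u = 6*9 = 54)
o(-49, 57)/(-3860) - V(u) = -62/(-3860) - 1*54 = -62*(-1/3860) - 54 = 31/1930 - 54 = -104189/1930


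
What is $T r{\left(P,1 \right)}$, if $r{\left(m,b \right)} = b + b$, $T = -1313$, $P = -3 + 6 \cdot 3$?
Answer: $-2626$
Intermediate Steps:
$P = 15$ ($P = -3 + 18 = 15$)
$r{\left(m,b \right)} = 2 b$
$T r{\left(P,1 \right)} = - 1313 \cdot 2 \cdot 1 = \left(-1313\right) 2 = -2626$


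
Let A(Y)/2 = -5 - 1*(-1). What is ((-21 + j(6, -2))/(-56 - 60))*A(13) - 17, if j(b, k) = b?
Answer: -523/29 ≈ -18.034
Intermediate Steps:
A(Y) = -8 (A(Y) = 2*(-5 - 1*(-1)) = 2*(-5 + 1) = 2*(-4) = -8)
((-21 + j(6, -2))/(-56 - 60))*A(13) - 17 = ((-21 + 6)/(-56 - 60))*(-8) - 17 = -15/(-116)*(-8) - 17 = -15*(-1/116)*(-8) - 17 = (15/116)*(-8) - 17 = -30/29 - 17 = -523/29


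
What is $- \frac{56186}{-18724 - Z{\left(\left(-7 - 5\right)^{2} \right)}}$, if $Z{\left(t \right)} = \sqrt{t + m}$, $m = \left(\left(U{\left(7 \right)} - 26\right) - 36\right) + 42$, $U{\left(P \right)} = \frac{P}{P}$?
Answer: $\frac{1052026664}{350588051} - \frac{280930 \sqrt{5}}{350588051} \approx 2.999$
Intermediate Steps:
$U{\left(P \right)} = 1$
$m = -19$ ($m = \left(\left(1 - 26\right) - 36\right) + 42 = \left(-25 - 36\right) + 42 = -61 + 42 = -19$)
$Z{\left(t \right)} = \sqrt{-19 + t}$ ($Z{\left(t \right)} = \sqrt{t - 19} = \sqrt{-19 + t}$)
$- \frac{56186}{-18724 - Z{\left(\left(-7 - 5\right)^{2} \right)}} = - \frac{56186}{-18724 - \sqrt{-19 + \left(-7 - 5\right)^{2}}} = - \frac{56186}{-18724 - \sqrt{-19 + \left(-12\right)^{2}}} = - \frac{56186}{-18724 - \sqrt{-19 + 144}} = - \frac{56186}{-18724 - \sqrt{125}} = - \frac{56186}{-18724 - 5 \sqrt{5}}$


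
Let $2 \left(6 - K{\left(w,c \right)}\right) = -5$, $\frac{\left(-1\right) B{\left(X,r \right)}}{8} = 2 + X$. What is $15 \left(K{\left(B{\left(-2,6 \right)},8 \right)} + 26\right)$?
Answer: $\frac{1035}{2} \approx 517.5$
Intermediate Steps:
$B{\left(X,r \right)} = -16 - 8 X$ ($B{\left(X,r \right)} = - 8 \left(2 + X\right) = -16 - 8 X$)
$K{\left(w,c \right)} = \frac{17}{2}$ ($K{\left(w,c \right)} = 6 - - \frac{5}{2} = 6 + \frac{5}{2} = \frac{17}{2}$)
$15 \left(K{\left(B{\left(-2,6 \right)},8 \right)} + 26\right) = 15 \left(\frac{17}{2} + 26\right) = 15 \cdot \frac{69}{2} = \frac{1035}{2}$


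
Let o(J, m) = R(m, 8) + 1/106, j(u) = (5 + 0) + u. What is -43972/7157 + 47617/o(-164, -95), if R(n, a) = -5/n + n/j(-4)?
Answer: -694768532426/1368454185 ≈ -507.70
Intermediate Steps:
j(u) = 5 + u
R(n, a) = n - 5/n (R(n, a) = -5/n + n/(5 - 4) = -5/n + n/1 = -5/n + n*1 = -5/n + n = n - 5/n)
o(J, m) = 1/106 + m - 5/m (o(J, m) = (m - 5/m) + 1/106 = 1/106 + m - 5/m)
-43972/7157 + 47617/o(-164, -95) = -43972/7157 + 47617/(1/106 - 95 - 5/(-95)) = -43972*1/7157 + 47617/(1/106 - 95 - 5*(-1/95)) = -43972/7157 + 47617/(1/106 - 95 + 1/19) = -43972/7157 + 47617/(-191205/2014) = -43972/7157 + 47617*(-2014/191205) = -43972/7157 - 95900638/191205 = -694768532426/1368454185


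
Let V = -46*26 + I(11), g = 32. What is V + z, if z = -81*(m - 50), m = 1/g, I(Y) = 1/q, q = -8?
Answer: 91243/32 ≈ 2851.3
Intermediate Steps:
I(Y) = -⅛ (I(Y) = 1/(-8) = -⅛)
V = -9569/8 (V = -46*26 - ⅛ = -1196 - ⅛ = -9569/8 ≈ -1196.1)
m = 1/32 ≈ 0.031250
z = 129519/32 (z = -81*(1/32 - 50) = -81*(-1599/32) = 129519/32 ≈ 4047.5)
V + z = -9569/8 + 129519/32 = 91243/32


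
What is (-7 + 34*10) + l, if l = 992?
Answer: 1325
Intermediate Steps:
(-7 + 34*10) + l = (-7 + 34*10) + 992 = (-7 + 340) + 992 = 333 + 992 = 1325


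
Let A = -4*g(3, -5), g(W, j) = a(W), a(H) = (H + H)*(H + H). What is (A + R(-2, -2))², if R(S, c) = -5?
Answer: 22201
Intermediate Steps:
a(H) = 4*H² (a(H) = (2*H)*(2*H) = 4*H²)
g(W, j) = 4*W²
A = -144 (A = -16*3² = -16*9 = -4*36 = -144)
(A + R(-2, -2))² = (-144 - 5)² = (-149)² = 22201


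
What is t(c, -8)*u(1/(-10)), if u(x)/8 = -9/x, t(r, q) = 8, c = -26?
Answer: 5760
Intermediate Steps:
u(x) = -72/x (u(x) = 8*(-9/x) = -72/x)
t(c, -8)*u(1/(-10)) = 8*(-72/(1/(-10))) = 8*(-72/(-⅒)) = 8*(-72*(-10)) = 8*720 = 5760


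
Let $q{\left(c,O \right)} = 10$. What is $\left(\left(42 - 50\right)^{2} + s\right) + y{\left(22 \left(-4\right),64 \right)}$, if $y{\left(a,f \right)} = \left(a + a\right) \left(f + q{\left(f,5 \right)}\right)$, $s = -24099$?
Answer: $-37059$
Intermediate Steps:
$y{\left(a,f \right)} = 2 a \left(10 + f\right)$ ($y{\left(a,f \right)} = \left(a + a\right) \left(f + 10\right) = 2 a \left(10 + f\right)$)
$\left(\left(42 - 50\right)^{2} + s\right) + y{\left(22 \left(-4\right),64 \right)} = \left(\left(42 - 50\right)^{2} - 24099\right) + 2 \cdot 22 \left(-4\right) \left(10 + 64\right) = \left(\left(-8\right)^{2} - 24099\right) + 2 \left(-88\right) 74 = \left(64 - 24099\right) - 13024 = -24035 - 13024 = -37059$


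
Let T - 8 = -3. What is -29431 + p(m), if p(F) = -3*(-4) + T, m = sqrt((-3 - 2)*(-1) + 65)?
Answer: -29414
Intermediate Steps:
T = 5 (T = 8 - 3 = 5)
m = sqrt(70) (m = sqrt(-5*(-1) + 65) = sqrt(5 + 65) = sqrt(70) ≈ 8.3666)
p(F) = 17 (p(F) = -3*(-4) + 5 = 12 + 5 = 17)
-29431 + p(m) = -29431 + 17 = -29414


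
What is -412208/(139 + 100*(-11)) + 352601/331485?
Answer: 136979618441/318557085 ≈ 430.00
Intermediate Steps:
-412208/(139 + 100*(-11)) + 352601/331485 = -412208/(139 - 1100) + 352601*(1/331485) = -412208/(-961) + 352601/331485 = -412208*(-1/961) + 352601/331485 = 412208/961 + 352601/331485 = 136979618441/318557085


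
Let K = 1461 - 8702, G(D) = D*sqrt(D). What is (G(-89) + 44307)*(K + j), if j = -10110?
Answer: -768770757 + 1544239*I*sqrt(89) ≈ -7.6877e+8 + 1.4568e+7*I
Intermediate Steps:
G(D) = D**(3/2)
K = -7241
(G(-89) + 44307)*(K + j) = ((-89)**(3/2) + 44307)*(-7241 - 10110) = (-89*I*sqrt(89) + 44307)*(-17351) = (44307 - 89*I*sqrt(89))*(-17351) = -768770757 + 1544239*I*sqrt(89)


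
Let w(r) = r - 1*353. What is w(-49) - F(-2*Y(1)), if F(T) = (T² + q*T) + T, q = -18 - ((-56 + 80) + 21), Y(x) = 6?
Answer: -1290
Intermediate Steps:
q = -63 (q = -18 - (24 + 21) = -18 - 1*45 = -18 - 45 = -63)
F(T) = T² - 62*T (F(T) = (T² - 63*T) + T = T² - 62*T)
w(r) = -353 + r (w(r) = r - 353 = -353 + r)
w(-49) - F(-2*Y(1)) = (-353 - 49) - (-2*6)*(-62 - 2*6) = -402 - (-12)*(-62 - 12) = -402 - (-12)*(-74) = -402 - 1*888 = -402 - 888 = -1290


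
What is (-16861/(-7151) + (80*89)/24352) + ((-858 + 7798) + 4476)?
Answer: 124278556589/10883822 ≈ 11419.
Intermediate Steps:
(-16861/(-7151) + (80*89)/24352) + ((-858 + 7798) + 4476) = (-16861*(-1/7151) + 7120*(1/24352)) + (6940 + 4476) = (16861/7151 + 445/1522) + 11416 = 28844637/10883822 + 11416 = 124278556589/10883822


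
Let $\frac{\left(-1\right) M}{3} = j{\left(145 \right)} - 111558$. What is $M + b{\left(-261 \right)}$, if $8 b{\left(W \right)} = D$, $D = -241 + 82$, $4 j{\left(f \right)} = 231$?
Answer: $\frac{2675847}{8} \approx 3.3448 \cdot 10^{5}$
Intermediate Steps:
$j{\left(f \right)} = \frac{231}{4}$ ($j{\left(f \right)} = \frac{1}{4} \cdot 231 = \frac{231}{4}$)
$D = -159$
$b{\left(W \right)} = - \frac{159}{8}$ ($b{\left(W \right)} = \frac{1}{8} \left(-159\right) = - \frac{159}{8}$)
$M = \frac{1338003}{4}$ ($M = - 3 \left(\frac{231}{4} - 111558\right) = \left(-3\right) \left(- \frac{446001}{4}\right) = \frac{1338003}{4} \approx 3.345 \cdot 10^{5}$)
$M + b{\left(-261 \right)} = \frac{1338003}{4} - \frac{159}{8} = \frac{2675847}{8}$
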